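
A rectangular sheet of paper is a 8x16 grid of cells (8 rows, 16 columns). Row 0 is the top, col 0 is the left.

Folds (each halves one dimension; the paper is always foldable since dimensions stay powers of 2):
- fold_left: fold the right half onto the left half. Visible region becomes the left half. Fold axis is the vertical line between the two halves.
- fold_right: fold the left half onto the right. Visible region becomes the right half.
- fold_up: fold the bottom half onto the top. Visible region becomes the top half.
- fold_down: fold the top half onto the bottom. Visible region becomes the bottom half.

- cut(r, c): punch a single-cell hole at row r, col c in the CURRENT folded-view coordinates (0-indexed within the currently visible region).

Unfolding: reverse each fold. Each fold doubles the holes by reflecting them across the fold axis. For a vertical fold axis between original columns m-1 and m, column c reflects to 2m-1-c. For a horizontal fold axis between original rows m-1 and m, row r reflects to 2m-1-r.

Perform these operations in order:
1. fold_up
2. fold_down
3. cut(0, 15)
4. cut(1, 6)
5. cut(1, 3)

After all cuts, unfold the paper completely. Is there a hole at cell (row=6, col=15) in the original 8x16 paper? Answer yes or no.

Op 1 fold_up: fold axis h@4; visible region now rows[0,4) x cols[0,16) = 4x16
Op 2 fold_down: fold axis h@2; visible region now rows[2,4) x cols[0,16) = 2x16
Op 3 cut(0, 15): punch at orig (2,15); cuts so far [(2, 15)]; region rows[2,4) x cols[0,16) = 2x16
Op 4 cut(1, 6): punch at orig (3,6); cuts so far [(2, 15), (3, 6)]; region rows[2,4) x cols[0,16) = 2x16
Op 5 cut(1, 3): punch at orig (3,3); cuts so far [(2, 15), (3, 3), (3, 6)]; region rows[2,4) x cols[0,16) = 2x16
Unfold 1 (reflect across h@2): 6 holes -> [(0, 3), (0, 6), (1, 15), (2, 15), (3, 3), (3, 6)]
Unfold 2 (reflect across h@4): 12 holes -> [(0, 3), (0, 6), (1, 15), (2, 15), (3, 3), (3, 6), (4, 3), (4, 6), (5, 15), (6, 15), (7, 3), (7, 6)]
Holes: [(0, 3), (0, 6), (1, 15), (2, 15), (3, 3), (3, 6), (4, 3), (4, 6), (5, 15), (6, 15), (7, 3), (7, 6)]

Answer: yes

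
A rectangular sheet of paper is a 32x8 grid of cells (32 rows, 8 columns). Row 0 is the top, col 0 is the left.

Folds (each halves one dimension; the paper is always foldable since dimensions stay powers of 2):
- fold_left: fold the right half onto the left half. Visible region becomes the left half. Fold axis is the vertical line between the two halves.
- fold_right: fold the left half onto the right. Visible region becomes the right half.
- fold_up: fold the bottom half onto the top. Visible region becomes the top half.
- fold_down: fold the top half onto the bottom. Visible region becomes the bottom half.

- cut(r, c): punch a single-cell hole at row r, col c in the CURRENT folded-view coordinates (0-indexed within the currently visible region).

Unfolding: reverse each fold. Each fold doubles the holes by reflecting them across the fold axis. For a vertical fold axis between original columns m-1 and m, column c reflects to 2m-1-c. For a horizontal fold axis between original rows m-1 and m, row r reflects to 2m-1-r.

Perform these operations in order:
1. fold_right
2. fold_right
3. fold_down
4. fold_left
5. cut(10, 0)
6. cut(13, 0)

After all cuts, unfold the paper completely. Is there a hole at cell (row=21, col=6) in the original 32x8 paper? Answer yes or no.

Op 1 fold_right: fold axis v@4; visible region now rows[0,32) x cols[4,8) = 32x4
Op 2 fold_right: fold axis v@6; visible region now rows[0,32) x cols[6,8) = 32x2
Op 3 fold_down: fold axis h@16; visible region now rows[16,32) x cols[6,8) = 16x2
Op 4 fold_left: fold axis v@7; visible region now rows[16,32) x cols[6,7) = 16x1
Op 5 cut(10, 0): punch at orig (26,6); cuts so far [(26, 6)]; region rows[16,32) x cols[6,7) = 16x1
Op 6 cut(13, 0): punch at orig (29,6); cuts so far [(26, 6), (29, 6)]; region rows[16,32) x cols[6,7) = 16x1
Unfold 1 (reflect across v@7): 4 holes -> [(26, 6), (26, 7), (29, 6), (29, 7)]
Unfold 2 (reflect across h@16): 8 holes -> [(2, 6), (2, 7), (5, 6), (5, 7), (26, 6), (26, 7), (29, 6), (29, 7)]
Unfold 3 (reflect across v@6): 16 holes -> [(2, 4), (2, 5), (2, 6), (2, 7), (5, 4), (5, 5), (5, 6), (5, 7), (26, 4), (26, 5), (26, 6), (26, 7), (29, 4), (29, 5), (29, 6), (29, 7)]
Unfold 4 (reflect across v@4): 32 holes -> [(2, 0), (2, 1), (2, 2), (2, 3), (2, 4), (2, 5), (2, 6), (2, 7), (5, 0), (5, 1), (5, 2), (5, 3), (5, 4), (5, 5), (5, 6), (5, 7), (26, 0), (26, 1), (26, 2), (26, 3), (26, 4), (26, 5), (26, 6), (26, 7), (29, 0), (29, 1), (29, 2), (29, 3), (29, 4), (29, 5), (29, 6), (29, 7)]
Holes: [(2, 0), (2, 1), (2, 2), (2, 3), (2, 4), (2, 5), (2, 6), (2, 7), (5, 0), (5, 1), (5, 2), (5, 3), (5, 4), (5, 5), (5, 6), (5, 7), (26, 0), (26, 1), (26, 2), (26, 3), (26, 4), (26, 5), (26, 6), (26, 7), (29, 0), (29, 1), (29, 2), (29, 3), (29, 4), (29, 5), (29, 6), (29, 7)]

Answer: no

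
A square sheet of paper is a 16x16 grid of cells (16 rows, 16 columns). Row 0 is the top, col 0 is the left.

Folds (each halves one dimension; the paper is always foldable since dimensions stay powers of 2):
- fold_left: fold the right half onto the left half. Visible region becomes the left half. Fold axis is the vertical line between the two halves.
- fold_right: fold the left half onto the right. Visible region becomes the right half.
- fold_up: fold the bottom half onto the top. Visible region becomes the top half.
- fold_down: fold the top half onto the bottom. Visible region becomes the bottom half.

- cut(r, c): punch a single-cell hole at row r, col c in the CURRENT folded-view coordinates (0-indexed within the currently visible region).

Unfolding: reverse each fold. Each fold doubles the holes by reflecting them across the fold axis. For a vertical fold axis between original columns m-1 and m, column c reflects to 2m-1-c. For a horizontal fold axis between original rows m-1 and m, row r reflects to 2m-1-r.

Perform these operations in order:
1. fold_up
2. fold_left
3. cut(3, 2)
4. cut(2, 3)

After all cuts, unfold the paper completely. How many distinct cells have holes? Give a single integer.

Op 1 fold_up: fold axis h@8; visible region now rows[0,8) x cols[0,16) = 8x16
Op 2 fold_left: fold axis v@8; visible region now rows[0,8) x cols[0,8) = 8x8
Op 3 cut(3, 2): punch at orig (3,2); cuts so far [(3, 2)]; region rows[0,8) x cols[0,8) = 8x8
Op 4 cut(2, 3): punch at orig (2,3); cuts so far [(2, 3), (3, 2)]; region rows[0,8) x cols[0,8) = 8x8
Unfold 1 (reflect across v@8): 4 holes -> [(2, 3), (2, 12), (3, 2), (3, 13)]
Unfold 2 (reflect across h@8): 8 holes -> [(2, 3), (2, 12), (3, 2), (3, 13), (12, 2), (12, 13), (13, 3), (13, 12)]

Answer: 8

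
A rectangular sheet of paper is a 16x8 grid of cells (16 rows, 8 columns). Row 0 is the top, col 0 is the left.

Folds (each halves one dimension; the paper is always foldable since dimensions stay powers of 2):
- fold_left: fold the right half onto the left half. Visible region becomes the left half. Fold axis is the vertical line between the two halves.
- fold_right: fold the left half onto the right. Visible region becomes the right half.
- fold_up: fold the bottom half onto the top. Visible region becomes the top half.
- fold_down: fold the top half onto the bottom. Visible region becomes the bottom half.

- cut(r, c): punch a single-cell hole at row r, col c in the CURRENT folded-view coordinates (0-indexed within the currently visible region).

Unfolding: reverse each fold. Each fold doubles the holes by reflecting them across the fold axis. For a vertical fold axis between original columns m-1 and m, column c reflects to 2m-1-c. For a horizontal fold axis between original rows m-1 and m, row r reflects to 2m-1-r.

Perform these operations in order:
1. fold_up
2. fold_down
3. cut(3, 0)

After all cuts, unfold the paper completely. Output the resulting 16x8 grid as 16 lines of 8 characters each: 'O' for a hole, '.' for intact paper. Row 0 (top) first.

Op 1 fold_up: fold axis h@8; visible region now rows[0,8) x cols[0,8) = 8x8
Op 2 fold_down: fold axis h@4; visible region now rows[4,8) x cols[0,8) = 4x8
Op 3 cut(3, 0): punch at orig (7,0); cuts so far [(7, 0)]; region rows[4,8) x cols[0,8) = 4x8
Unfold 1 (reflect across h@4): 2 holes -> [(0, 0), (7, 0)]
Unfold 2 (reflect across h@8): 4 holes -> [(0, 0), (7, 0), (8, 0), (15, 0)]

Answer: O.......
........
........
........
........
........
........
O.......
O.......
........
........
........
........
........
........
O.......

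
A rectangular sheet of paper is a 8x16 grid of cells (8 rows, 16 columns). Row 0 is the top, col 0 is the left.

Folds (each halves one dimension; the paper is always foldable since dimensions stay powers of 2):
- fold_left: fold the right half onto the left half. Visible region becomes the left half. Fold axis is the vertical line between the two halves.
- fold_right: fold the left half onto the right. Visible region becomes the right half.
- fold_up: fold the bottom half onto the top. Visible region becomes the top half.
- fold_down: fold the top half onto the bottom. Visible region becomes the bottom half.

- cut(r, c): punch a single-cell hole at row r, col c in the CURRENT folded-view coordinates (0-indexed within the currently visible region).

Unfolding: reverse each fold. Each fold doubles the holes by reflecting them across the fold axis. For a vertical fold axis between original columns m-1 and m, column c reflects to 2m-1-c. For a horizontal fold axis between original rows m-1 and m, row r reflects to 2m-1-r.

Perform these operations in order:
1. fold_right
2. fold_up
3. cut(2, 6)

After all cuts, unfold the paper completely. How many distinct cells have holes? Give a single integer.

Answer: 4

Derivation:
Op 1 fold_right: fold axis v@8; visible region now rows[0,8) x cols[8,16) = 8x8
Op 2 fold_up: fold axis h@4; visible region now rows[0,4) x cols[8,16) = 4x8
Op 3 cut(2, 6): punch at orig (2,14); cuts so far [(2, 14)]; region rows[0,4) x cols[8,16) = 4x8
Unfold 1 (reflect across h@4): 2 holes -> [(2, 14), (5, 14)]
Unfold 2 (reflect across v@8): 4 holes -> [(2, 1), (2, 14), (5, 1), (5, 14)]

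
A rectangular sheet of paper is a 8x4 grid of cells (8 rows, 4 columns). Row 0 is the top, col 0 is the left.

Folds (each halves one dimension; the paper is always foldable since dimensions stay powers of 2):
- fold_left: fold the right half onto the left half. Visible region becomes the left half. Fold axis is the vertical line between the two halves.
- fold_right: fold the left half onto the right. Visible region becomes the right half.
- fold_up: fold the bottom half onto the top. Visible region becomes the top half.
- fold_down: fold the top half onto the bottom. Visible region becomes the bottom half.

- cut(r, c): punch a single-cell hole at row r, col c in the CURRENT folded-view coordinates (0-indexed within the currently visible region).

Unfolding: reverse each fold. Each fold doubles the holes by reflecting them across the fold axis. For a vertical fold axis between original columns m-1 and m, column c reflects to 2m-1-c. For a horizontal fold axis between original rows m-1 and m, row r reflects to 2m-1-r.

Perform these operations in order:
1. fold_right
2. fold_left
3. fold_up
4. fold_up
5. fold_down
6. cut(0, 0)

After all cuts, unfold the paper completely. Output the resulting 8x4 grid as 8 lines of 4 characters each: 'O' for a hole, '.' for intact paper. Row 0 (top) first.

Op 1 fold_right: fold axis v@2; visible region now rows[0,8) x cols[2,4) = 8x2
Op 2 fold_left: fold axis v@3; visible region now rows[0,8) x cols[2,3) = 8x1
Op 3 fold_up: fold axis h@4; visible region now rows[0,4) x cols[2,3) = 4x1
Op 4 fold_up: fold axis h@2; visible region now rows[0,2) x cols[2,3) = 2x1
Op 5 fold_down: fold axis h@1; visible region now rows[1,2) x cols[2,3) = 1x1
Op 6 cut(0, 0): punch at orig (1,2); cuts so far [(1, 2)]; region rows[1,2) x cols[2,3) = 1x1
Unfold 1 (reflect across h@1): 2 holes -> [(0, 2), (1, 2)]
Unfold 2 (reflect across h@2): 4 holes -> [(0, 2), (1, 2), (2, 2), (3, 2)]
Unfold 3 (reflect across h@4): 8 holes -> [(0, 2), (1, 2), (2, 2), (3, 2), (4, 2), (5, 2), (6, 2), (7, 2)]
Unfold 4 (reflect across v@3): 16 holes -> [(0, 2), (0, 3), (1, 2), (1, 3), (2, 2), (2, 3), (3, 2), (3, 3), (4, 2), (4, 3), (5, 2), (5, 3), (6, 2), (6, 3), (7, 2), (7, 3)]
Unfold 5 (reflect across v@2): 32 holes -> [(0, 0), (0, 1), (0, 2), (0, 3), (1, 0), (1, 1), (1, 2), (1, 3), (2, 0), (2, 1), (2, 2), (2, 3), (3, 0), (3, 1), (3, 2), (3, 3), (4, 0), (4, 1), (4, 2), (4, 3), (5, 0), (5, 1), (5, 2), (5, 3), (6, 0), (6, 1), (6, 2), (6, 3), (7, 0), (7, 1), (7, 2), (7, 3)]

Answer: OOOO
OOOO
OOOO
OOOO
OOOO
OOOO
OOOO
OOOO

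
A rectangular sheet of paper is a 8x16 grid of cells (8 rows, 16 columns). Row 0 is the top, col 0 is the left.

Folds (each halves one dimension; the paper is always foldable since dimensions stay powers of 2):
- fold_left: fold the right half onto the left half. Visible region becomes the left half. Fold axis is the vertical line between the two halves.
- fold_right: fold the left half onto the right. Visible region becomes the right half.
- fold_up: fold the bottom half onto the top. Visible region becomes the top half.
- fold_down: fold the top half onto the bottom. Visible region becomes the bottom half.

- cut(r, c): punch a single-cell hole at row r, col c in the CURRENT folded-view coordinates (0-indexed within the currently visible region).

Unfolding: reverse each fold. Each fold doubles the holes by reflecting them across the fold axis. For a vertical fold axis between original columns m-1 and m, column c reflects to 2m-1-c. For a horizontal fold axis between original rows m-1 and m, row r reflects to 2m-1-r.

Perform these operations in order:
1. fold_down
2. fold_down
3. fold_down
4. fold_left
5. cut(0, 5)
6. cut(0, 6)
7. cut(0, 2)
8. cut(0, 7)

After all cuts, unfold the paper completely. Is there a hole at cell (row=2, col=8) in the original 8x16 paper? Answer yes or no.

Op 1 fold_down: fold axis h@4; visible region now rows[4,8) x cols[0,16) = 4x16
Op 2 fold_down: fold axis h@6; visible region now rows[6,8) x cols[0,16) = 2x16
Op 3 fold_down: fold axis h@7; visible region now rows[7,8) x cols[0,16) = 1x16
Op 4 fold_left: fold axis v@8; visible region now rows[7,8) x cols[0,8) = 1x8
Op 5 cut(0, 5): punch at orig (7,5); cuts so far [(7, 5)]; region rows[7,8) x cols[0,8) = 1x8
Op 6 cut(0, 6): punch at orig (7,6); cuts so far [(7, 5), (7, 6)]; region rows[7,8) x cols[0,8) = 1x8
Op 7 cut(0, 2): punch at orig (7,2); cuts so far [(7, 2), (7, 5), (7, 6)]; region rows[7,8) x cols[0,8) = 1x8
Op 8 cut(0, 7): punch at orig (7,7); cuts so far [(7, 2), (7, 5), (7, 6), (7, 7)]; region rows[7,8) x cols[0,8) = 1x8
Unfold 1 (reflect across v@8): 8 holes -> [(7, 2), (7, 5), (7, 6), (7, 7), (7, 8), (7, 9), (7, 10), (7, 13)]
Unfold 2 (reflect across h@7): 16 holes -> [(6, 2), (6, 5), (6, 6), (6, 7), (6, 8), (6, 9), (6, 10), (6, 13), (7, 2), (7, 5), (7, 6), (7, 7), (7, 8), (7, 9), (7, 10), (7, 13)]
Unfold 3 (reflect across h@6): 32 holes -> [(4, 2), (4, 5), (4, 6), (4, 7), (4, 8), (4, 9), (4, 10), (4, 13), (5, 2), (5, 5), (5, 6), (5, 7), (5, 8), (5, 9), (5, 10), (5, 13), (6, 2), (6, 5), (6, 6), (6, 7), (6, 8), (6, 9), (6, 10), (6, 13), (7, 2), (7, 5), (7, 6), (7, 7), (7, 8), (7, 9), (7, 10), (7, 13)]
Unfold 4 (reflect across h@4): 64 holes -> [(0, 2), (0, 5), (0, 6), (0, 7), (0, 8), (0, 9), (0, 10), (0, 13), (1, 2), (1, 5), (1, 6), (1, 7), (1, 8), (1, 9), (1, 10), (1, 13), (2, 2), (2, 5), (2, 6), (2, 7), (2, 8), (2, 9), (2, 10), (2, 13), (3, 2), (3, 5), (3, 6), (3, 7), (3, 8), (3, 9), (3, 10), (3, 13), (4, 2), (4, 5), (4, 6), (4, 7), (4, 8), (4, 9), (4, 10), (4, 13), (5, 2), (5, 5), (5, 6), (5, 7), (5, 8), (5, 9), (5, 10), (5, 13), (6, 2), (6, 5), (6, 6), (6, 7), (6, 8), (6, 9), (6, 10), (6, 13), (7, 2), (7, 5), (7, 6), (7, 7), (7, 8), (7, 9), (7, 10), (7, 13)]
Holes: [(0, 2), (0, 5), (0, 6), (0, 7), (0, 8), (0, 9), (0, 10), (0, 13), (1, 2), (1, 5), (1, 6), (1, 7), (1, 8), (1, 9), (1, 10), (1, 13), (2, 2), (2, 5), (2, 6), (2, 7), (2, 8), (2, 9), (2, 10), (2, 13), (3, 2), (3, 5), (3, 6), (3, 7), (3, 8), (3, 9), (3, 10), (3, 13), (4, 2), (4, 5), (4, 6), (4, 7), (4, 8), (4, 9), (4, 10), (4, 13), (5, 2), (5, 5), (5, 6), (5, 7), (5, 8), (5, 9), (5, 10), (5, 13), (6, 2), (6, 5), (6, 6), (6, 7), (6, 8), (6, 9), (6, 10), (6, 13), (7, 2), (7, 5), (7, 6), (7, 7), (7, 8), (7, 9), (7, 10), (7, 13)]

Answer: yes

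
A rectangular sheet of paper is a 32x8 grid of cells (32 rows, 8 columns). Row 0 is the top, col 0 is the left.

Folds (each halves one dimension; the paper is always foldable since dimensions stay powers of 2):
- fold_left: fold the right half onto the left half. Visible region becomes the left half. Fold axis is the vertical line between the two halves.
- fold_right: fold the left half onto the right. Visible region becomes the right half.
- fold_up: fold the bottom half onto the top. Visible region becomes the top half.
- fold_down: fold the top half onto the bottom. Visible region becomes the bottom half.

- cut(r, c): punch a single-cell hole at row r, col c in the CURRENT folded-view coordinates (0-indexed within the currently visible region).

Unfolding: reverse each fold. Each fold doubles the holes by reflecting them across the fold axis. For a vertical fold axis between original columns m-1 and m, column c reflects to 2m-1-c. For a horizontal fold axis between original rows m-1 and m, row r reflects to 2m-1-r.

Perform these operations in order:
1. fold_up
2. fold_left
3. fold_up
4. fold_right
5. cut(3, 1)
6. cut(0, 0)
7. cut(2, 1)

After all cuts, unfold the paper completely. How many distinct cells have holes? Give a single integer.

Op 1 fold_up: fold axis h@16; visible region now rows[0,16) x cols[0,8) = 16x8
Op 2 fold_left: fold axis v@4; visible region now rows[0,16) x cols[0,4) = 16x4
Op 3 fold_up: fold axis h@8; visible region now rows[0,8) x cols[0,4) = 8x4
Op 4 fold_right: fold axis v@2; visible region now rows[0,8) x cols[2,4) = 8x2
Op 5 cut(3, 1): punch at orig (3,3); cuts so far [(3, 3)]; region rows[0,8) x cols[2,4) = 8x2
Op 6 cut(0, 0): punch at orig (0,2); cuts so far [(0, 2), (3, 3)]; region rows[0,8) x cols[2,4) = 8x2
Op 7 cut(2, 1): punch at orig (2,3); cuts so far [(0, 2), (2, 3), (3, 3)]; region rows[0,8) x cols[2,4) = 8x2
Unfold 1 (reflect across v@2): 6 holes -> [(0, 1), (0, 2), (2, 0), (2, 3), (3, 0), (3, 3)]
Unfold 2 (reflect across h@8): 12 holes -> [(0, 1), (0, 2), (2, 0), (2, 3), (3, 0), (3, 3), (12, 0), (12, 3), (13, 0), (13, 3), (15, 1), (15, 2)]
Unfold 3 (reflect across v@4): 24 holes -> [(0, 1), (0, 2), (0, 5), (0, 6), (2, 0), (2, 3), (2, 4), (2, 7), (3, 0), (3, 3), (3, 4), (3, 7), (12, 0), (12, 3), (12, 4), (12, 7), (13, 0), (13, 3), (13, 4), (13, 7), (15, 1), (15, 2), (15, 5), (15, 6)]
Unfold 4 (reflect across h@16): 48 holes -> [(0, 1), (0, 2), (0, 5), (0, 6), (2, 0), (2, 3), (2, 4), (2, 7), (3, 0), (3, 3), (3, 4), (3, 7), (12, 0), (12, 3), (12, 4), (12, 7), (13, 0), (13, 3), (13, 4), (13, 7), (15, 1), (15, 2), (15, 5), (15, 6), (16, 1), (16, 2), (16, 5), (16, 6), (18, 0), (18, 3), (18, 4), (18, 7), (19, 0), (19, 3), (19, 4), (19, 7), (28, 0), (28, 3), (28, 4), (28, 7), (29, 0), (29, 3), (29, 4), (29, 7), (31, 1), (31, 2), (31, 5), (31, 6)]

Answer: 48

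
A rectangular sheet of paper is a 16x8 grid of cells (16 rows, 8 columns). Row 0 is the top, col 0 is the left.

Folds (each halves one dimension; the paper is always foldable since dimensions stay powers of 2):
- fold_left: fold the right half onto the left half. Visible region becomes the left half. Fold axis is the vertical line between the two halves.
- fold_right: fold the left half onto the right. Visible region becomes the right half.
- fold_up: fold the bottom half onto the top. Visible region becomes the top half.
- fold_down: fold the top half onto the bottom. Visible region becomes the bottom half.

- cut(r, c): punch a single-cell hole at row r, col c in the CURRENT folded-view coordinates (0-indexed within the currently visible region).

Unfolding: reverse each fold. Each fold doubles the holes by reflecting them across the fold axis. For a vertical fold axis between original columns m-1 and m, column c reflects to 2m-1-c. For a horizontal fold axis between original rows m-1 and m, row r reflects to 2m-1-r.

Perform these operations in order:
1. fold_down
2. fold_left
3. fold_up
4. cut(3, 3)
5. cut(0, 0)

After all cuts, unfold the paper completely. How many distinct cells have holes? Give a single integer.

Answer: 16

Derivation:
Op 1 fold_down: fold axis h@8; visible region now rows[8,16) x cols[0,8) = 8x8
Op 2 fold_left: fold axis v@4; visible region now rows[8,16) x cols[0,4) = 8x4
Op 3 fold_up: fold axis h@12; visible region now rows[8,12) x cols[0,4) = 4x4
Op 4 cut(3, 3): punch at orig (11,3); cuts so far [(11, 3)]; region rows[8,12) x cols[0,4) = 4x4
Op 5 cut(0, 0): punch at orig (8,0); cuts so far [(8, 0), (11, 3)]; region rows[8,12) x cols[0,4) = 4x4
Unfold 1 (reflect across h@12): 4 holes -> [(8, 0), (11, 3), (12, 3), (15, 0)]
Unfold 2 (reflect across v@4): 8 holes -> [(8, 0), (8, 7), (11, 3), (11, 4), (12, 3), (12, 4), (15, 0), (15, 7)]
Unfold 3 (reflect across h@8): 16 holes -> [(0, 0), (0, 7), (3, 3), (3, 4), (4, 3), (4, 4), (7, 0), (7, 7), (8, 0), (8, 7), (11, 3), (11, 4), (12, 3), (12, 4), (15, 0), (15, 7)]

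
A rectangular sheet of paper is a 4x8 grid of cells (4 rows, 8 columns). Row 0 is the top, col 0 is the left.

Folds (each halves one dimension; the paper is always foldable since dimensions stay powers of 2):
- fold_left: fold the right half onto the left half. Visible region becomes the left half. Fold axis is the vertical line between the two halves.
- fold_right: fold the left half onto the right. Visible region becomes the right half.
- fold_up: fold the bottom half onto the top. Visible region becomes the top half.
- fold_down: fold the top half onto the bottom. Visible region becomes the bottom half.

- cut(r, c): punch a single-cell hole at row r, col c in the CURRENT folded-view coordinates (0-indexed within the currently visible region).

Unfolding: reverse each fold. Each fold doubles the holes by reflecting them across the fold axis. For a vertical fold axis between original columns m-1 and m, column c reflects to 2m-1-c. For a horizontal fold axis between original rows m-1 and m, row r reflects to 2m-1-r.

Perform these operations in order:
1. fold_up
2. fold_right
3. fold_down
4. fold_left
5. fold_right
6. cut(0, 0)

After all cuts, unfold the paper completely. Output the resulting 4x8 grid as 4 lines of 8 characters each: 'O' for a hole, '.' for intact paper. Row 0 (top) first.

Op 1 fold_up: fold axis h@2; visible region now rows[0,2) x cols[0,8) = 2x8
Op 2 fold_right: fold axis v@4; visible region now rows[0,2) x cols[4,8) = 2x4
Op 3 fold_down: fold axis h@1; visible region now rows[1,2) x cols[4,8) = 1x4
Op 4 fold_left: fold axis v@6; visible region now rows[1,2) x cols[4,6) = 1x2
Op 5 fold_right: fold axis v@5; visible region now rows[1,2) x cols[5,6) = 1x1
Op 6 cut(0, 0): punch at orig (1,5); cuts so far [(1, 5)]; region rows[1,2) x cols[5,6) = 1x1
Unfold 1 (reflect across v@5): 2 holes -> [(1, 4), (1, 5)]
Unfold 2 (reflect across v@6): 4 holes -> [(1, 4), (1, 5), (1, 6), (1, 7)]
Unfold 3 (reflect across h@1): 8 holes -> [(0, 4), (0, 5), (0, 6), (0, 7), (1, 4), (1, 5), (1, 6), (1, 7)]
Unfold 4 (reflect across v@4): 16 holes -> [(0, 0), (0, 1), (0, 2), (0, 3), (0, 4), (0, 5), (0, 6), (0, 7), (1, 0), (1, 1), (1, 2), (1, 3), (1, 4), (1, 5), (1, 6), (1, 7)]
Unfold 5 (reflect across h@2): 32 holes -> [(0, 0), (0, 1), (0, 2), (0, 3), (0, 4), (0, 5), (0, 6), (0, 7), (1, 0), (1, 1), (1, 2), (1, 3), (1, 4), (1, 5), (1, 6), (1, 7), (2, 0), (2, 1), (2, 2), (2, 3), (2, 4), (2, 5), (2, 6), (2, 7), (3, 0), (3, 1), (3, 2), (3, 3), (3, 4), (3, 5), (3, 6), (3, 7)]

Answer: OOOOOOOO
OOOOOOOO
OOOOOOOO
OOOOOOOO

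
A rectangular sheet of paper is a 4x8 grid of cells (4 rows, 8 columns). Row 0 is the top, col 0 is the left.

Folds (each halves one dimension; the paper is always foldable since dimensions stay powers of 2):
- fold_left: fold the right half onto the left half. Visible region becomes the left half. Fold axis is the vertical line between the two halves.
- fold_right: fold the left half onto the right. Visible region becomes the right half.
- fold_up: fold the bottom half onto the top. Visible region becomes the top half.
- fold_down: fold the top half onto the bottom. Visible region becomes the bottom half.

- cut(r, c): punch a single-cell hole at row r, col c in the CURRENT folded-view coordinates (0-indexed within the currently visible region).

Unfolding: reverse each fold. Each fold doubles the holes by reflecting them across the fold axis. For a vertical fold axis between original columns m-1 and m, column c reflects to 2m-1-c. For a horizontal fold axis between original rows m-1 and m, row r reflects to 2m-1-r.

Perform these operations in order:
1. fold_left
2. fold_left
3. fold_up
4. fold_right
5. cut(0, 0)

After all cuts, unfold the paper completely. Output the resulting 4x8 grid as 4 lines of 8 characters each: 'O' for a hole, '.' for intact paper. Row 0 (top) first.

Op 1 fold_left: fold axis v@4; visible region now rows[0,4) x cols[0,4) = 4x4
Op 2 fold_left: fold axis v@2; visible region now rows[0,4) x cols[0,2) = 4x2
Op 3 fold_up: fold axis h@2; visible region now rows[0,2) x cols[0,2) = 2x2
Op 4 fold_right: fold axis v@1; visible region now rows[0,2) x cols[1,2) = 2x1
Op 5 cut(0, 0): punch at orig (0,1); cuts so far [(0, 1)]; region rows[0,2) x cols[1,2) = 2x1
Unfold 1 (reflect across v@1): 2 holes -> [(0, 0), (0, 1)]
Unfold 2 (reflect across h@2): 4 holes -> [(0, 0), (0, 1), (3, 0), (3, 1)]
Unfold 3 (reflect across v@2): 8 holes -> [(0, 0), (0, 1), (0, 2), (0, 3), (3, 0), (3, 1), (3, 2), (3, 3)]
Unfold 4 (reflect across v@4): 16 holes -> [(0, 0), (0, 1), (0, 2), (0, 3), (0, 4), (0, 5), (0, 6), (0, 7), (3, 0), (3, 1), (3, 2), (3, 3), (3, 4), (3, 5), (3, 6), (3, 7)]

Answer: OOOOOOOO
........
........
OOOOOOOO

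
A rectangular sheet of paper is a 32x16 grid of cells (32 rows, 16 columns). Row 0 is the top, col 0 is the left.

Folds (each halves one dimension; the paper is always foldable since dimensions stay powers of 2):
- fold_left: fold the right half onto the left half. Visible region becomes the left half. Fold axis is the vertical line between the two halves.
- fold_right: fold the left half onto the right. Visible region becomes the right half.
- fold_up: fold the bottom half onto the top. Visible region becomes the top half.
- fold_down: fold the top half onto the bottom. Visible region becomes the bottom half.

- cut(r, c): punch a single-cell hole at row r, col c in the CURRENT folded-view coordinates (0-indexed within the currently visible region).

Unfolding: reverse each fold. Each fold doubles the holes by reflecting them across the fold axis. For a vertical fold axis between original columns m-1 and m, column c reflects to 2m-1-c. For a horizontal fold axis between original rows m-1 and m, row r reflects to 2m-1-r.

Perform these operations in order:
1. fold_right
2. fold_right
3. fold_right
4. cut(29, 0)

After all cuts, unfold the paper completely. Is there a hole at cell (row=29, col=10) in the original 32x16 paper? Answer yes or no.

Answer: yes

Derivation:
Op 1 fold_right: fold axis v@8; visible region now rows[0,32) x cols[8,16) = 32x8
Op 2 fold_right: fold axis v@12; visible region now rows[0,32) x cols[12,16) = 32x4
Op 3 fold_right: fold axis v@14; visible region now rows[0,32) x cols[14,16) = 32x2
Op 4 cut(29, 0): punch at orig (29,14); cuts so far [(29, 14)]; region rows[0,32) x cols[14,16) = 32x2
Unfold 1 (reflect across v@14): 2 holes -> [(29, 13), (29, 14)]
Unfold 2 (reflect across v@12): 4 holes -> [(29, 9), (29, 10), (29, 13), (29, 14)]
Unfold 3 (reflect across v@8): 8 holes -> [(29, 1), (29, 2), (29, 5), (29, 6), (29, 9), (29, 10), (29, 13), (29, 14)]
Holes: [(29, 1), (29, 2), (29, 5), (29, 6), (29, 9), (29, 10), (29, 13), (29, 14)]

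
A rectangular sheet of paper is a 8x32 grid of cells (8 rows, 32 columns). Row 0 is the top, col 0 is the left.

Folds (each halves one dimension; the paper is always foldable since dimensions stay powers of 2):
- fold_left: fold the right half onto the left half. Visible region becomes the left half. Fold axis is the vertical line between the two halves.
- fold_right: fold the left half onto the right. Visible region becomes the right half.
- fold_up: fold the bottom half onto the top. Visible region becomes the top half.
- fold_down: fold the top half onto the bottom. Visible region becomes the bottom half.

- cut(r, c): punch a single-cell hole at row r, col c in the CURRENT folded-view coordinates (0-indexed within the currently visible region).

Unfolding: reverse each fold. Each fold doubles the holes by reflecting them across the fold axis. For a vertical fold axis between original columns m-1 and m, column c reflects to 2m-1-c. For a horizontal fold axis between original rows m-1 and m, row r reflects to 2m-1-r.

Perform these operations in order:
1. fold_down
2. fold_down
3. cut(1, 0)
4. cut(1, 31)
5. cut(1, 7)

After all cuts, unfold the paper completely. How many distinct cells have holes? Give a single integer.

Answer: 12

Derivation:
Op 1 fold_down: fold axis h@4; visible region now rows[4,8) x cols[0,32) = 4x32
Op 2 fold_down: fold axis h@6; visible region now rows[6,8) x cols[0,32) = 2x32
Op 3 cut(1, 0): punch at orig (7,0); cuts so far [(7, 0)]; region rows[6,8) x cols[0,32) = 2x32
Op 4 cut(1, 31): punch at orig (7,31); cuts so far [(7, 0), (7, 31)]; region rows[6,8) x cols[0,32) = 2x32
Op 5 cut(1, 7): punch at orig (7,7); cuts so far [(7, 0), (7, 7), (7, 31)]; region rows[6,8) x cols[0,32) = 2x32
Unfold 1 (reflect across h@6): 6 holes -> [(4, 0), (4, 7), (4, 31), (7, 0), (7, 7), (7, 31)]
Unfold 2 (reflect across h@4): 12 holes -> [(0, 0), (0, 7), (0, 31), (3, 0), (3, 7), (3, 31), (4, 0), (4, 7), (4, 31), (7, 0), (7, 7), (7, 31)]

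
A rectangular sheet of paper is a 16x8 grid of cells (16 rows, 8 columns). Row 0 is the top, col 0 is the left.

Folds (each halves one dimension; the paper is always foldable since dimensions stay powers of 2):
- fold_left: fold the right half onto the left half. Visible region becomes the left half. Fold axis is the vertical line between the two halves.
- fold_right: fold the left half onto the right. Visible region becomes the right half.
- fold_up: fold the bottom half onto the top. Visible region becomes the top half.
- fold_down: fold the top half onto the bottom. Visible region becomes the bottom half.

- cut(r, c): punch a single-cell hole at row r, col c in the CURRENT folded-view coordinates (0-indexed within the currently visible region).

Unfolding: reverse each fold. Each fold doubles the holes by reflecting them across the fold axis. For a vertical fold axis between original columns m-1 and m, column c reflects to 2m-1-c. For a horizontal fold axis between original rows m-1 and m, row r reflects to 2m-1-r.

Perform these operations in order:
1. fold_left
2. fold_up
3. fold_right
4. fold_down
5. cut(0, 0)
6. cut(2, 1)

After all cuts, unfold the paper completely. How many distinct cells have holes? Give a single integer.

Op 1 fold_left: fold axis v@4; visible region now rows[0,16) x cols[0,4) = 16x4
Op 2 fold_up: fold axis h@8; visible region now rows[0,8) x cols[0,4) = 8x4
Op 3 fold_right: fold axis v@2; visible region now rows[0,8) x cols[2,4) = 8x2
Op 4 fold_down: fold axis h@4; visible region now rows[4,8) x cols[2,4) = 4x2
Op 5 cut(0, 0): punch at orig (4,2); cuts so far [(4, 2)]; region rows[4,8) x cols[2,4) = 4x2
Op 6 cut(2, 1): punch at orig (6,3); cuts so far [(4, 2), (6, 3)]; region rows[4,8) x cols[2,4) = 4x2
Unfold 1 (reflect across h@4): 4 holes -> [(1, 3), (3, 2), (4, 2), (6, 3)]
Unfold 2 (reflect across v@2): 8 holes -> [(1, 0), (1, 3), (3, 1), (3, 2), (4, 1), (4, 2), (6, 0), (6, 3)]
Unfold 3 (reflect across h@8): 16 holes -> [(1, 0), (1, 3), (3, 1), (3, 2), (4, 1), (4, 2), (6, 0), (6, 3), (9, 0), (9, 3), (11, 1), (11, 2), (12, 1), (12, 2), (14, 0), (14, 3)]
Unfold 4 (reflect across v@4): 32 holes -> [(1, 0), (1, 3), (1, 4), (1, 7), (3, 1), (3, 2), (3, 5), (3, 6), (4, 1), (4, 2), (4, 5), (4, 6), (6, 0), (6, 3), (6, 4), (6, 7), (9, 0), (9, 3), (9, 4), (9, 7), (11, 1), (11, 2), (11, 5), (11, 6), (12, 1), (12, 2), (12, 5), (12, 6), (14, 0), (14, 3), (14, 4), (14, 7)]

Answer: 32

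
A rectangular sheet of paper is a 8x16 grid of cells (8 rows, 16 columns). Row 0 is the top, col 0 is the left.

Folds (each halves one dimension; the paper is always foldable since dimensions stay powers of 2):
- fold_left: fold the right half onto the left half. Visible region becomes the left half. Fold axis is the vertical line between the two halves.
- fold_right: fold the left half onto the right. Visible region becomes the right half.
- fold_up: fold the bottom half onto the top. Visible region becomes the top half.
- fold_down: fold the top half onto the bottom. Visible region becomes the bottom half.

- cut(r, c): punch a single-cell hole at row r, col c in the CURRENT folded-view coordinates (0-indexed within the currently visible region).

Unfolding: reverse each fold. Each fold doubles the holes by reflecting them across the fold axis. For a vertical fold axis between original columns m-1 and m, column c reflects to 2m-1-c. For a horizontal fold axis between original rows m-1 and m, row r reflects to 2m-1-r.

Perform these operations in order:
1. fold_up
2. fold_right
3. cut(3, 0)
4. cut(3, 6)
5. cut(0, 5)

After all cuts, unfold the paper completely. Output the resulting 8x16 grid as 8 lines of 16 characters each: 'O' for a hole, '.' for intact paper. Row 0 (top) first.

Op 1 fold_up: fold axis h@4; visible region now rows[0,4) x cols[0,16) = 4x16
Op 2 fold_right: fold axis v@8; visible region now rows[0,4) x cols[8,16) = 4x8
Op 3 cut(3, 0): punch at orig (3,8); cuts so far [(3, 8)]; region rows[0,4) x cols[8,16) = 4x8
Op 4 cut(3, 6): punch at orig (3,14); cuts so far [(3, 8), (3, 14)]; region rows[0,4) x cols[8,16) = 4x8
Op 5 cut(0, 5): punch at orig (0,13); cuts so far [(0, 13), (3, 8), (3, 14)]; region rows[0,4) x cols[8,16) = 4x8
Unfold 1 (reflect across v@8): 6 holes -> [(0, 2), (0, 13), (3, 1), (3, 7), (3, 8), (3, 14)]
Unfold 2 (reflect across h@4): 12 holes -> [(0, 2), (0, 13), (3, 1), (3, 7), (3, 8), (3, 14), (4, 1), (4, 7), (4, 8), (4, 14), (7, 2), (7, 13)]

Answer: ..O..........O..
................
................
.O.....OO.....O.
.O.....OO.....O.
................
................
..O..........O..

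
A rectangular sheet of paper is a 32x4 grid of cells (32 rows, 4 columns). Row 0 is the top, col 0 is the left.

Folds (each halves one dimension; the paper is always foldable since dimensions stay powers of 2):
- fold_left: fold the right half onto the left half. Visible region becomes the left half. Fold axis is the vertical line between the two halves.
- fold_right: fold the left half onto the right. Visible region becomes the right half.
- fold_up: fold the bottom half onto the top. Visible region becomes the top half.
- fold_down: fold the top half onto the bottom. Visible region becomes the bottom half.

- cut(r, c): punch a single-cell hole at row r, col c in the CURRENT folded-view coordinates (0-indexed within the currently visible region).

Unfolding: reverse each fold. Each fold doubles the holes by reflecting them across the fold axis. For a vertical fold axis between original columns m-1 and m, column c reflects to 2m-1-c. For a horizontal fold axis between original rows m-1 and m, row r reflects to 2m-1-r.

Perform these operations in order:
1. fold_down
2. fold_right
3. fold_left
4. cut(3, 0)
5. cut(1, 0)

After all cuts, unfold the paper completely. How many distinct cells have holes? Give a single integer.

Answer: 16

Derivation:
Op 1 fold_down: fold axis h@16; visible region now rows[16,32) x cols[0,4) = 16x4
Op 2 fold_right: fold axis v@2; visible region now rows[16,32) x cols[2,4) = 16x2
Op 3 fold_left: fold axis v@3; visible region now rows[16,32) x cols[2,3) = 16x1
Op 4 cut(3, 0): punch at orig (19,2); cuts so far [(19, 2)]; region rows[16,32) x cols[2,3) = 16x1
Op 5 cut(1, 0): punch at orig (17,2); cuts so far [(17, 2), (19, 2)]; region rows[16,32) x cols[2,3) = 16x1
Unfold 1 (reflect across v@3): 4 holes -> [(17, 2), (17, 3), (19, 2), (19, 3)]
Unfold 2 (reflect across v@2): 8 holes -> [(17, 0), (17, 1), (17, 2), (17, 3), (19, 0), (19, 1), (19, 2), (19, 3)]
Unfold 3 (reflect across h@16): 16 holes -> [(12, 0), (12, 1), (12, 2), (12, 3), (14, 0), (14, 1), (14, 2), (14, 3), (17, 0), (17, 1), (17, 2), (17, 3), (19, 0), (19, 1), (19, 2), (19, 3)]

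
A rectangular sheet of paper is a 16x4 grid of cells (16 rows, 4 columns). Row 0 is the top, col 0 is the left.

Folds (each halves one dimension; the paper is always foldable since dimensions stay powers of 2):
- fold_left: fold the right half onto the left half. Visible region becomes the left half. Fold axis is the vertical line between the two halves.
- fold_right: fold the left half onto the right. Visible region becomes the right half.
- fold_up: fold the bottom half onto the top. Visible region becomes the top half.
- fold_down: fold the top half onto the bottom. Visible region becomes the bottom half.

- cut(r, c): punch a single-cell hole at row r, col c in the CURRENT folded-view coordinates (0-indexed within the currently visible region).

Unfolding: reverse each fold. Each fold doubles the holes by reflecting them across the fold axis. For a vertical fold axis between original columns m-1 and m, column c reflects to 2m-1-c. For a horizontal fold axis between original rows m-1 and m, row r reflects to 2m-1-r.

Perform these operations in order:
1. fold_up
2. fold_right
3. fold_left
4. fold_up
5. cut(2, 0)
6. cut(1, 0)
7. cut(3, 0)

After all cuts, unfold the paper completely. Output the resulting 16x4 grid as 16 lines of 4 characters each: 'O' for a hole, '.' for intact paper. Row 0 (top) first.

Op 1 fold_up: fold axis h@8; visible region now rows[0,8) x cols[0,4) = 8x4
Op 2 fold_right: fold axis v@2; visible region now rows[0,8) x cols[2,4) = 8x2
Op 3 fold_left: fold axis v@3; visible region now rows[0,8) x cols[2,3) = 8x1
Op 4 fold_up: fold axis h@4; visible region now rows[0,4) x cols[2,3) = 4x1
Op 5 cut(2, 0): punch at orig (2,2); cuts so far [(2, 2)]; region rows[0,4) x cols[2,3) = 4x1
Op 6 cut(1, 0): punch at orig (1,2); cuts so far [(1, 2), (2, 2)]; region rows[0,4) x cols[2,3) = 4x1
Op 7 cut(3, 0): punch at orig (3,2); cuts so far [(1, 2), (2, 2), (3, 2)]; region rows[0,4) x cols[2,3) = 4x1
Unfold 1 (reflect across h@4): 6 holes -> [(1, 2), (2, 2), (3, 2), (4, 2), (5, 2), (6, 2)]
Unfold 2 (reflect across v@3): 12 holes -> [(1, 2), (1, 3), (2, 2), (2, 3), (3, 2), (3, 3), (4, 2), (4, 3), (5, 2), (5, 3), (6, 2), (6, 3)]
Unfold 3 (reflect across v@2): 24 holes -> [(1, 0), (1, 1), (1, 2), (1, 3), (2, 0), (2, 1), (2, 2), (2, 3), (3, 0), (3, 1), (3, 2), (3, 3), (4, 0), (4, 1), (4, 2), (4, 3), (5, 0), (5, 1), (5, 2), (5, 3), (6, 0), (6, 1), (6, 2), (6, 3)]
Unfold 4 (reflect across h@8): 48 holes -> [(1, 0), (1, 1), (1, 2), (1, 3), (2, 0), (2, 1), (2, 2), (2, 3), (3, 0), (3, 1), (3, 2), (3, 3), (4, 0), (4, 1), (4, 2), (4, 3), (5, 0), (5, 1), (5, 2), (5, 3), (6, 0), (6, 1), (6, 2), (6, 3), (9, 0), (9, 1), (9, 2), (9, 3), (10, 0), (10, 1), (10, 2), (10, 3), (11, 0), (11, 1), (11, 2), (11, 3), (12, 0), (12, 1), (12, 2), (12, 3), (13, 0), (13, 1), (13, 2), (13, 3), (14, 0), (14, 1), (14, 2), (14, 3)]

Answer: ....
OOOO
OOOO
OOOO
OOOO
OOOO
OOOO
....
....
OOOO
OOOO
OOOO
OOOO
OOOO
OOOO
....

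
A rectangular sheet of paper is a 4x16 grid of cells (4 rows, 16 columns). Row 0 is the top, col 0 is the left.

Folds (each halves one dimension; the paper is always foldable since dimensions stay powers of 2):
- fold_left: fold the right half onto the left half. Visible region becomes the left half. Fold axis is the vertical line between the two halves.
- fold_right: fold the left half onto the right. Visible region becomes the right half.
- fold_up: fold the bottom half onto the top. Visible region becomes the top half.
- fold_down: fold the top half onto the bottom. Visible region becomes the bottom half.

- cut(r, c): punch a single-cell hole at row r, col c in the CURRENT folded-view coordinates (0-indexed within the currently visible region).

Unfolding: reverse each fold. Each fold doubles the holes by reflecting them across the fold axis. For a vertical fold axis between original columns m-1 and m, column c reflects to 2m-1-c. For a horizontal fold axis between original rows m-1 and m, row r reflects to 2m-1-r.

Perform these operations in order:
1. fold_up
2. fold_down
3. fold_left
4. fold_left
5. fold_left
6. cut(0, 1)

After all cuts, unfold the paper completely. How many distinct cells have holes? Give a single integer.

Answer: 32

Derivation:
Op 1 fold_up: fold axis h@2; visible region now rows[0,2) x cols[0,16) = 2x16
Op 2 fold_down: fold axis h@1; visible region now rows[1,2) x cols[0,16) = 1x16
Op 3 fold_left: fold axis v@8; visible region now rows[1,2) x cols[0,8) = 1x8
Op 4 fold_left: fold axis v@4; visible region now rows[1,2) x cols[0,4) = 1x4
Op 5 fold_left: fold axis v@2; visible region now rows[1,2) x cols[0,2) = 1x2
Op 6 cut(0, 1): punch at orig (1,1); cuts so far [(1, 1)]; region rows[1,2) x cols[0,2) = 1x2
Unfold 1 (reflect across v@2): 2 holes -> [(1, 1), (1, 2)]
Unfold 2 (reflect across v@4): 4 holes -> [(1, 1), (1, 2), (1, 5), (1, 6)]
Unfold 3 (reflect across v@8): 8 holes -> [(1, 1), (1, 2), (1, 5), (1, 6), (1, 9), (1, 10), (1, 13), (1, 14)]
Unfold 4 (reflect across h@1): 16 holes -> [(0, 1), (0, 2), (0, 5), (0, 6), (0, 9), (0, 10), (0, 13), (0, 14), (1, 1), (1, 2), (1, 5), (1, 6), (1, 9), (1, 10), (1, 13), (1, 14)]
Unfold 5 (reflect across h@2): 32 holes -> [(0, 1), (0, 2), (0, 5), (0, 6), (0, 9), (0, 10), (0, 13), (0, 14), (1, 1), (1, 2), (1, 5), (1, 6), (1, 9), (1, 10), (1, 13), (1, 14), (2, 1), (2, 2), (2, 5), (2, 6), (2, 9), (2, 10), (2, 13), (2, 14), (3, 1), (3, 2), (3, 5), (3, 6), (3, 9), (3, 10), (3, 13), (3, 14)]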